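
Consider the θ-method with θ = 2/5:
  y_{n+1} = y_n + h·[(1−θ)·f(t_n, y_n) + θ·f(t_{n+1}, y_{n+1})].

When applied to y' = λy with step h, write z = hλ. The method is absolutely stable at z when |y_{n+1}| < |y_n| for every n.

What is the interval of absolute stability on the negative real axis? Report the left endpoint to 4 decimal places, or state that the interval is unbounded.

With y'=λy (z=hλ):
  y_{n+1} = y_n + z·[3/5·y_n + 2/5·y_{n+1}] ⇒ (1 − 2/5z)y_{n+1} = (1 + 3/5z)y_n
  ⇒ R(z) = (1 + 3/5z)/(1 − 2/5z).

Boundary: |R(x)|=1, x<0.
x=-0.5: |R|=0.5833
R=−1: 1+3/5x = −1+2/5x ⇒ -1/5x=2 ⇒ x=2/(-1/5)=-10.0000
Confirm numerically:
  x=-6.847: |R|=0.83134 <1
  x=-6.317: |R|=0.79114 <1
  x=-5.879: |R|=0.75409 <1
  x=-4.240: |R|=0.57270 <1
  x=-10.421: |R|=1.01629 >1
  x=-10.350: |R|=1.01362 >1
So |R|<1 on (-10.0000, 0).

z∈(-10.0000,0).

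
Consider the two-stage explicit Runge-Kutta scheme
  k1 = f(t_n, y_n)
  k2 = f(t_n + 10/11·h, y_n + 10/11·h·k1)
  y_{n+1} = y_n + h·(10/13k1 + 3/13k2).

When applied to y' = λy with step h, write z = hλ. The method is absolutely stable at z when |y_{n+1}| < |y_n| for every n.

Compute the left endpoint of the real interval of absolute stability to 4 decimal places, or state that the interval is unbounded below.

z* = -4.7667.

On y'=λy, z=hλ:
  k1=λy_n ⇒ h·k1=z·y_n;  k2=λ(1+10/11z)y_n ⇒ h·k2=z(1+10/11z)y_n
  y_{n+1}/y_n = 1 + 10/13z + 3/13z(1+10/11z) = 1 + z + 30/143z²
  R(z) = 1 + z + 30/143z².

Need |R(x)|<1, x<0.
x=-0.55: |R|=0.5135
R=1: x+30/143x²=0 ⇒ x=−143/30=-4.7667; min R=1−1/(4·30/143)=-0.1917>−1
Confirm numerically:
  x=-3.587: |R|=0.11228 <1
  x=-2.563: |R|=0.18489 <1
  x=-2.005: |R|=0.16164 <1
  x=-5.315: |R|=1.61141 >1
  x=-5.048: |R|=1.29794 >1
  x=-4.820: |R|=1.05393 >1
Interval (-4.7667, 0).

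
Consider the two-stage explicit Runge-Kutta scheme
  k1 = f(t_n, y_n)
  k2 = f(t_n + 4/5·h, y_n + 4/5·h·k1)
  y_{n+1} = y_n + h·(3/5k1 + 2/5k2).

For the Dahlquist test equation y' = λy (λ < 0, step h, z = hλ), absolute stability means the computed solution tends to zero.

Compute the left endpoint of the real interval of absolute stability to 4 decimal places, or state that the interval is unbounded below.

Test eqn y'=λy, z=hλ:
  k1=λy_n ⇒ h·k1=z·y_n;  k2=λ(1+4/5z)y_n ⇒ h·k2=z(1+4/5z)y_n
  y_{n+1}/y_n = 1 + 3/5z + 2/5z(1+4/5z) = 1 + z + 8/25z²
  ⇒ R(z) = 1 + z + 8/25z².

Boundary: |R(x)|=1, x<0.
x=-1.51: |R|=0.2196
R=1: x+8/25x²=0 ⇒ x=−25/8=-3.1250; min R=1−1/(4·8/25)=0.2188>−1
Confirm numerically:
  x=-3.053: |R|=0.92966 <1
  x=-2.223: |R|=0.35835 <1
  x=-1.670: |R|=0.22245 <1
  x=-1.502: |R|=0.21992 <1
  x=-3.577: |R|=1.51738 >1
  x=-3.426: |R|=1.32999 >1
Stable set (-3.1250, 0).

left endpoint -3.1250.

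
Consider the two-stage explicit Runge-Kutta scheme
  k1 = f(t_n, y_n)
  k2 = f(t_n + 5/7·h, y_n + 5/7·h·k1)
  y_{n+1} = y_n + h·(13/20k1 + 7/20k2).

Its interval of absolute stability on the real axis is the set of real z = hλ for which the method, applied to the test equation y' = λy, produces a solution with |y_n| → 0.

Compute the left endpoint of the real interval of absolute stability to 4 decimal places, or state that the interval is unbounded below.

z* = -4.0000.

Set f=λy, z=hλ:
  k1=λy_n ⇒ h·k1=z·y_n;  k2=λ(1+5/7z)y_n ⇒ h·k2=z(1+5/7z)y_n
  y_{n+1}/y_n = 1 + 13/20z + 7/20z(1+5/7z) = 1 + z + 1/4z²
  ⇒ R(z) = 1 + z + 1/4z².

Find x<0 with |R(x)|<1.
x=-1.33: |R|=0.1122
R=1: x+1/4x²=0 ⇒ x=−4=-4.0000; min R=1−1/(4·1/4)=0.0000>−1
Confirm numerically:
  x=-3.574: |R|=0.61937 <1
  x=-2.972: |R|=0.23620 <1
  x=-2.958: |R|=0.22944 <1
  x=-4.277: |R|=1.29618 >1
  x=-4.267: |R|=1.28482 >1
  x=-4.168: |R|=1.17506 >1
So |R|<1 on (-4.0000, 0).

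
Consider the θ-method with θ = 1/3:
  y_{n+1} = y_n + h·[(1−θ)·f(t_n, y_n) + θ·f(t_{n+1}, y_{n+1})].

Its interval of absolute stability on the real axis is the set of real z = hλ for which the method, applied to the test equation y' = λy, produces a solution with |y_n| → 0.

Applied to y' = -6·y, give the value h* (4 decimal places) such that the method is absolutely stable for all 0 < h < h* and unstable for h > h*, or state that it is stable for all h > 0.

On y'=λy, z=hλ:
  y_{n+1} = y_n + z·[2/3·y_n + 1/3·y_{n+1}] ⇒ (1 − 1/3z)y_{n+1} = (1 + 2/3z)y_n
  so R(z) = (1 + 2/3z)/(1 − 1/3z).

Find x<0 with |R(x)|<1.
x=-1.49: |R|=0.0045
R=−1: 1+2/3x = −1+1/3x ⇒ -1/3x=2 ⇒ x=2/(-1/3)=-6.0000
Confirm numerically:
  x=-5.271: |R|=0.91186 <1
  x=-5.252: |R|=0.90936 <1
  x=-4.886: |R|=0.85874 <1
  x=-6.259: |R|=1.02797 >1
  x=-6.168: |R|=1.01832 >1
Interval (-6.0000, 0).

(-6.0000,0); λ=-6 ⇒ h* = (6)/6 = 1.0000.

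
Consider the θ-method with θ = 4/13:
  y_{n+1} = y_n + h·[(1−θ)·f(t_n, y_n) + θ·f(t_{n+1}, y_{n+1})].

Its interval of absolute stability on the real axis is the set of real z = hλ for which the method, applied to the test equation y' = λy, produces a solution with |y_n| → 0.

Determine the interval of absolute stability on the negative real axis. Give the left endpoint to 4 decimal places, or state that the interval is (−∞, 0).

(-5.2000, 0).

Set f=λy, z=hλ:
  y_{n+1} = y_n + z·[9/13·y_n + 4/13·y_{n+1}] ⇒ (1 − 4/13z)y_{n+1} = (1 + 9/13z)y_n
  Hence R(z) = (1 + 9/13z)/(1 − 4/13z).

Solve |R(x)|<1 on ℝ⁻.
x=-1.51: |R|=0.0310
R=−1: 1+9/13x = −1+4/13x ⇒ -5/13x=2 ⇒ x=2/(-5/13)=-5.2000
Confirm numerically:
  x=-4.790: |R|=0.93626 <1
  x=-2.972: |R|=0.55239 <1
  x=-2.968: |R|=0.55130 <1
  x=-2.138: |R|=0.28963 <1
  x=-5.498: |R|=1.04258 >1
  x=-5.497: |R|=1.04244 >1
  x=-5.401: |R|=1.02904 >1
So |R|<1 on (-5.2000, 0).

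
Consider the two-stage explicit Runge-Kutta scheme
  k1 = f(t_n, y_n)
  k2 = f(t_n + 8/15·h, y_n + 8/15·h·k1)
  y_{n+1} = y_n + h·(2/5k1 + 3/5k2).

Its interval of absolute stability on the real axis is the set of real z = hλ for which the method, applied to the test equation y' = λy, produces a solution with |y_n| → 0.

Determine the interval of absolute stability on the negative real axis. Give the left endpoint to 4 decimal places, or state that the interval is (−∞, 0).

Test eqn y'=λy, z=hλ:
  k1=λy_n ⇒ h·k1=z·y_n;  k2=λ(1+8/15z)y_n ⇒ h·k2=z(1+8/15z)y_n
  y_{n+1}/y_n = 1 + 2/5z + 3/5z(1+8/15z) = 1 + z + 8/25z²
  ⇒ R(z) = 1 + z + 8/25z².

Find x<0 with |R(x)|<1.
x=-0.39: |R|=0.6587
R=1: x+8/25x²=0 ⇒ x=−25/8=-3.1250; min R=1−1/(4·8/25)=0.2188>−1
Confirm numerically:
  x=-2.775: |R|=0.68920 <1
  x=-2.592: |R|=0.55791 <1
  x=-2.486: |R|=0.49166 <1
  x=-1.733: |R|=0.22805 <1
  x=-3.629: |R|=1.58529 >1
  x=-3.332: |R|=1.22071 >1
So |R|<1 on (-3.1250, 0).

z∈(-3.1250,0).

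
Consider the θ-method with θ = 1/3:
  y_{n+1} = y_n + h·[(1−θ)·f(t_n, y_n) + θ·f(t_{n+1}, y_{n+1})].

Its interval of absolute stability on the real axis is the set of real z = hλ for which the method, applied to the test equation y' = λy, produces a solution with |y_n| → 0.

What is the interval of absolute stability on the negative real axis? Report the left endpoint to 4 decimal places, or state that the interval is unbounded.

z∈(-6.0000,0).

With y'=λy (z=hλ):
  y_{n+1} = y_n + z·[2/3·y_n + 1/3·y_{n+1}] ⇒ (1 − 1/3z)y_{n+1} = (1 + 2/3z)y_n
  so R(z) = (1 + 2/3z)/(1 − 1/3z).

Find x<0 with |R(x)|<1.
x=-0.85: |R|=0.3377
R=−1: 1+2/3x = −1+1/3x ⇒ -1/3x=2 ⇒ x=2/(-1/3)=-6.0000
Confirm numerically:
  x=-4.407: |R|=0.78493 <1
  x=-4.094: |R|=0.73132 <1
  x=-3.799: |R|=0.67628 <1
  x=-6.474: |R|=1.05003 >1
  x=-6.436: |R|=1.04621 >1
Stable set (-6.0000, 0).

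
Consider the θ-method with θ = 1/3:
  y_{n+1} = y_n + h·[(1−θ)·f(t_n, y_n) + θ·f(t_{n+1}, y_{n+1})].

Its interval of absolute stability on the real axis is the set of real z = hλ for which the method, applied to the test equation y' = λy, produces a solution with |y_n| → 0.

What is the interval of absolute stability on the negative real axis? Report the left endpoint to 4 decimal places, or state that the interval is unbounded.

Test eqn y'=λy, z=hλ:
  y_{n+1} = y_n + z·[2/3·y_n + 1/3·y_{n+1}] ⇒ (1 − 1/3z)y_{n+1} = (1 + 2/3z)y_n
  so R(z) = (1 + 2/3z)/(1 − 1/3z).

Solve |R(x)|<1 on ℝ⁻.
x=-0.54: |R|=0.5424
R=−1: 1+2/3x = −1+1/3x ⇒ -1/3x=2 ⇒ x=2/(-1/3)=-6.0000
Confirm numerically:
  x=-5.305: |R|=0.91632 <1
  x=-5.058: |R|=0.88310 <1
  x=-4.469: |R|=0.79502 <1
  x=-6.323: |R|=1.03465 >1
  x=-6.271: |R|=1.02923 >1
  x=-6.153: |R|=1.01672 >1
Interval (-6.0000, 0).

z∈(-6.0000,0).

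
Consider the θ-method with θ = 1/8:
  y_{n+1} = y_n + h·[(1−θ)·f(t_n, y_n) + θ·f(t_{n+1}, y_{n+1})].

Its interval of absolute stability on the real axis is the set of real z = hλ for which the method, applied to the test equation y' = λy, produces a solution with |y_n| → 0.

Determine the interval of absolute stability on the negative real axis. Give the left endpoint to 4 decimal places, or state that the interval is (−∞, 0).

(-2.6667, 0).

Set f=λy, z=hλ:
  y_{n+1} = y_n + z·[7/8·y_n + 1/8·y_{n+1}] ⇒ (1 − 1/8z)y_{n+1} = (1 + 7/8z)y_n
  Hence R(z) = (1 + 7/8z)/(1 − 1/8z).

Solve |R(x)|<1 on ℝ⁻.
x=-1.23: |R|=0.0661
R=−1: 1+7/8x = −1+1/8x ⇒ -3/4x=2 ⇒ x=2/(-3/4)=-2.6667
Confirm numerically:
  x=-1.877: |R|=0.52030 <1
  x=-1.818: |R|=0.48136 <1
  x=-1.584: |R|=0.32220 <1
  x=-3.057: |R|=1.21181 >1
  x=-2.771: |R|=1.05812 >1
Stable set (-2.6667, 0).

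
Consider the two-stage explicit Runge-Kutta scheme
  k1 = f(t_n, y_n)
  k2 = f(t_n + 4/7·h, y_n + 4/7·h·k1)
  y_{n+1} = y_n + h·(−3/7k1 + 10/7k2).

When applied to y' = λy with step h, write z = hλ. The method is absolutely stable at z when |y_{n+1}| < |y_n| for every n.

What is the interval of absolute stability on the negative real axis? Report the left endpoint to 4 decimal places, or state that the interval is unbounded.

With y'=λy (z=hλ):
  k1=λy_n ⇒ h·k1=z·y_n;  k2=λ(1+4/7z)y_n ⇒ h·k2=z(1+4/7z)y_n
  y_{n+1}/y_n = 1 − 3/7z + 10/7z(1+4/7z) = 1 + z + 40/49z²
  R(z) = 1 + z + 40/49z².

Boundary: |R(x)|=1, x<0.
x=-1.28: |R|=1.0575
R=1: x+40/49x²=0 ⇒ x=−49/40=-1.2250; min R=1−1/(4·40/49)=0.6937>−1
Confirm numerically:
  x=-0.661: |R|=0.69567 <1
  x=-0.620: |R|=0.69380 <1
  x=-0.595: |R|=0.69400 <1
  x=-1.702: |R|=1.66274 >1
  x=-1.632: |R|=1.54222 >1
So |R|<1 on (-1.2250, 0).

z∈(-1.2250,0).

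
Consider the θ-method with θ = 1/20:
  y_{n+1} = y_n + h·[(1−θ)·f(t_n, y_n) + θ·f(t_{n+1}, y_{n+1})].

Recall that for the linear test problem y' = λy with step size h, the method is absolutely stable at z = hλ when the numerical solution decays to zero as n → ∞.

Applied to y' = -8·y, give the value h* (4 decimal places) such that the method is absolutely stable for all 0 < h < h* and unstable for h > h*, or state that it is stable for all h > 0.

(-2.2222,0); λ=-8 ⇒ h* = (20/9)/8 = 0.2778.

Set f=λy, z=hλ:
  y_{n+1} = y_n + z·[19/20·y_n + 1/20·y_{n+1}] ⇒ (1 − 1/20z)y_{n+1} = (1 + 19/20z)y_n
  ⇒ R(z) = (1 + 19/20z)/(1 − 1/20z).

Solve |R(x)|<1 on ℝ⁻.
x=-0.55: |R|=0.4647
R=−1: 1+19/20x = −1+1/20x ⇒ -9/10x=2 ⇒ x=2/(-9/10)=-2.2222
Confirm numerically:
  x=-2.179: |R|=0.96492 <1
  x=-1.673: |R|=0.54386 <1
  x=-1.490: |R|=0.38669 <1
  x=-1.279: |R|=0.20212 <1
  x=-2.790: |R|=1.44844 >1
  x=-2.297: |R|=1.06037 >1
So |R|<1 on (-2.2222, 0).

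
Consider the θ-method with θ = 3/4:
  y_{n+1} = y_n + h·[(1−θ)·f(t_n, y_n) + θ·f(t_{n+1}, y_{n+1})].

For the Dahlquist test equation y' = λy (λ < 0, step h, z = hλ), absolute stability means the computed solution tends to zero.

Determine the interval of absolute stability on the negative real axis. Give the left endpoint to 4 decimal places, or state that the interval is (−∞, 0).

unbounded; (−∞, 0).

With y'=λy (z=hλ):
  y_{n+1} = y_n + z·[1/4·y_n + 3/4·y_{n+1}] ⇒ (1 − 3/4z)y_{n+1} = (1 + 1/4z)y_n
  ⇒ R(z) = (1 + 1/4z)/(1 − 3/4z).

Solve |R(x)|<1 on ℝ⁻.
x=-1.08: |R|=0.4033
x=-2: |R|=0.2000
x=-10: |R|=0.1765
x=-100: |R|=0.3158
θ=3/4≥1/2 ⇒ |1+1/4x|<|1−3/4x| ∀x<0 ⇒ interval (−∞,0).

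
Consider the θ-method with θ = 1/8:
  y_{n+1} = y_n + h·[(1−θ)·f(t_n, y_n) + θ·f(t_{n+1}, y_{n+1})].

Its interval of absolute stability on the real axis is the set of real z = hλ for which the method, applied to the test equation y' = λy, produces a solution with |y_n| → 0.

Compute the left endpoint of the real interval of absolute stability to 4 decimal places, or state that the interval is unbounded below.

left endpoint -2.6667.

With y'=λy (z=hλ):
  y_{n+1} = y_n + z·[7/8·y_n + 1/8·y_{n+1}] ⇒ (1 − 1/8z)y_{n+1} = (1 + 7/8z)y_n
  ⇒ R(z) = (1 + 7/8z)/(1 − 1/8z).

Need |R(x)|<1, x<0.
x=-1.54: |R|=0.2914
R=−1: 1+7/8x = −1+1/8x ⇒ -3/4x=2 ⇒ x=2/(-3/4)=-2.6667
Confirm numerically:
  x=-2.450: |R|=0.87560 <1
  x=-1.725: |R|=0.41902 <1
  x=-1.630: |R|=0.35410 <1
  x=-3.260: |R|=1.31616 >1
  x=-3.221: |R|=1.29641 >1
  x=-3.034: |R|=1.19975 >1
So |R|<1 on (-2.6667, 0).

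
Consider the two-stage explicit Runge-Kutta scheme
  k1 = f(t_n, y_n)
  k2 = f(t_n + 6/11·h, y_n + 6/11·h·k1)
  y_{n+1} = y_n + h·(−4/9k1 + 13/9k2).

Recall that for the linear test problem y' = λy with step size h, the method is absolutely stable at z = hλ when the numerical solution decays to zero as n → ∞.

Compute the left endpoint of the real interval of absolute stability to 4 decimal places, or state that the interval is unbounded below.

left endpoint -1.2692.

Set f=λy, z=hλ:
  k1=λy_n ⇒ h·k1=z·y_n;  k2=λ(1+6/11z)y_n ⇒ h·k2=z(1+6/11z)y_n
  y_{n+1}/y_n = 1 − 4/9z + 13/9z(1+6/11z) = 1 + z + 26/33z²
  Hence R(z) = 1 + z + 26/33z².

Need |R(x)|<1, x<0.
x=-1.52: |R|=1.3003
R=1: x+26/33x²=0 ⇒ x=−33/26=-1.2692; min R=1−1/(4·26/33)=0.6827>−1
Confirm numerically:
  x=-1.051: |R|=0.81929 <1
  x=-0.693: |R|=0.68538 <1
  x=-0.590: |R|=0.68426 <1
  x=-1.772: |R|=1.70193 >1
  x=-1.660: |R|=1.51108 >1
Interval (-1.2692, 0).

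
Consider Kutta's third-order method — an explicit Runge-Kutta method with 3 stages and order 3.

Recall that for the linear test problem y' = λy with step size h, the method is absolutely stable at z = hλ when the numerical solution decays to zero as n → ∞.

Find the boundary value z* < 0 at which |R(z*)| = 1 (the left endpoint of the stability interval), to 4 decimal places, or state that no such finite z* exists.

left endpoint -2.5127.

Test eqn y'=λy, z=hλ:
  order 3, 3-stage ⇒ R(z)=1+z+z^2/2+z^3/6
  (e.g. R(-1.22)=0.22156, |R|=0.22156)

Find x<0 with |R(x)|<1.
x=-1.22: |R|=0.2216
|R(-2.76)|=1.4553 |R(-1.84)|=0.1855 |R(-1.71)|=0.0813
Bisect:
  x_lo=-3.2521 |R|=2.6965  x_hi=-0.1087 |R|=0.8970
  mid=-1.68040 |R|=0.05937 →hi
  mid=-2.46625 |R|=0.92517 →hi
  mid=-2.85918 |R|=1.66731 →lo
  mid=-2.66271 |R|=1.26415 →lo
  mid=-2.56448 |R|=1.08711 →lo
  mid=-2.51537 |R|=1.00432 →lo
  mid=-2.49081 |R|=0.96430 →hi
  mid=-2.50309 |R|=0.98419 →hi
  ...
  [-2.51287,-2.51268] ⇒ x*=-2.5127
Interval (-2.5127, 0).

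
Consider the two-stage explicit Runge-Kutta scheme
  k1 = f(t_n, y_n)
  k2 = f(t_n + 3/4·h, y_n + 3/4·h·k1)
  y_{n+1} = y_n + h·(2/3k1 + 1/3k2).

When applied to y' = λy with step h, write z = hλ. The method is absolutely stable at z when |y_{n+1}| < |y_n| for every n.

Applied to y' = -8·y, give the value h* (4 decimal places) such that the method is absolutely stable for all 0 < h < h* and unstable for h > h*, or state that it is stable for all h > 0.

(-4.0000,0); λ=-8 ⇒ h* = (4)/8 = 0.5000.

Set f=λy, z=hλ:
  k1=λy_n ⇒ h·k1=z·y_n;  k2=λ(1+3/4z)y_n ⇒ h·k2=z(1+3/4z)y_n
  y_{n+1}/y_n = 1 + 2/3z + 1/3z(1+3/4z) = 1 + z + 1/4z²
  R(z) = 1 + z + 1/4z².

Find x<0 with |R(x)|<1.
x=-0.4: |R|=0.6400
R=1: x+1/4x²=0 ⇒ x=−4=-4.0000; min R=1−1/(4·1/4)=0.0000>−1
Confirm numerically:
  x=-3.404: |R|=0.49280 <1
  x=-3.292: |R|=0.41732 <1
  x=-3.157: |R|=0.33466 <1
  x=-3.099: |R|=0.30195 <1
  x=-4.588: |R|=1.67444 >1
  x=-4.144: |R|=1.14918 >1
Interval (-4.0000, 0).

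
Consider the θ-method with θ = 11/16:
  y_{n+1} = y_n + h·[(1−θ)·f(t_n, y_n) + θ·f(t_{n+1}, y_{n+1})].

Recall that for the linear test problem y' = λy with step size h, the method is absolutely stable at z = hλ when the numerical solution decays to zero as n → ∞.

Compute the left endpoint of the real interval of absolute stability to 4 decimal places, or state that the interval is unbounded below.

interval (−∞, 0).

Set f=λy, z=hλ:
  y_{n+1} = y_n + z·[5/16·y_n + 11/16·y_{n+1}] ⇒ (1 − 11/16z)y_{n+1} = (1 + 5/16z)y_n
  R(z) = (1 + 5/16z)/(1 − 11/16z).

Boundary: |R(x)|=1, x<0.
x=-1.38: |R|=0.2919
x=-2: |R|=0.1579
x=-10: |R|=0.2698
x=-100: |R|=0.4337
θ=11/16≥1/2 ⇒ |1+5/16x|<|1−11/16x| ∀x<0 ⇒ interval (−∞,0).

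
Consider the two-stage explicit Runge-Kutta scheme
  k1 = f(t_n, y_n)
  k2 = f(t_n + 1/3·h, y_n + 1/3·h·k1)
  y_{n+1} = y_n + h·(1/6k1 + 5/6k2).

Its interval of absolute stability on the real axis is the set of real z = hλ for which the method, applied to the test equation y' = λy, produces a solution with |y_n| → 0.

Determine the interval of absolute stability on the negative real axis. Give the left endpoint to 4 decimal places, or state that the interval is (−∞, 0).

On y'=λy, z=hλ:
  k1=λy_n ⇒ h·k1=z·y_n;  k2=λ(1+1/3z)y_n ⇒ h·k2=z(1+1/3z)y_n
  y_{n+1}/y_n = 1 + 1/6z + 5/6z(1+1/3z) = 1 + z + 5/18z²
  Hence R(z) = 1 + z + 5/18z².

Find x<0 with |R(x)|<1.
x=-1.41: |R|=0.1422
R=1: x+5/18x²=0 ⇒ x=−18/5=-3.6000; min R=1−1/(4·5/18)=0.1000>−1
Confirm numerically:
  x=-3.117: |R|=0.58180 <1
  x=-2.834: |R|=0.39699 <1
  x=-2.521: |R|=0.24440 <1
  x=-3.960: |R|=1.39600 >1
  x=-3.628: |R|=1.02822 >1
Stable set (-3.6000, 0).

(-3.6000, 0).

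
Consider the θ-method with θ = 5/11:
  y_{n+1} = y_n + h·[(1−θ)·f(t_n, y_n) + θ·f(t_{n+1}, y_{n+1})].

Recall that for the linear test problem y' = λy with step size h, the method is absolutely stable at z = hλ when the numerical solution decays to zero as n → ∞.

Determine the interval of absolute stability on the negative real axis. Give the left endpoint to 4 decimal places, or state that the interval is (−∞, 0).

On y'=λy, z=hλ:
  y_{n+1} = y_n + z·[6/11·y_n + 5/11·y_{n+1}] ⇒ (1 − 5/11z)y_{n+1} = (1 + 6/11z)y_n
  so R(z) = (1 + 6/11z)/(1 − 5/11z).

Boundary: |R(x)|=1, x<0.
x=-1.13: |R|=0.2535
R=−1: 1+6/11x = −1+5/11x ⇒ -1/11x=2 ⇒ x=2/(-1/11)=-22.0000
Confirm numerically:
  x=-16.580: |R|=0.94228 <1
  x=-11.473: |R|=0.84602 <1
  x=-11.400: |R|=0.84412 <1
  x=-22.516: |R|=1.00418 >1
  x=-22.393: |R|=1.00320 >1
So |R|<1 on (-22.0000, 0).

z∈(-22.0000,0).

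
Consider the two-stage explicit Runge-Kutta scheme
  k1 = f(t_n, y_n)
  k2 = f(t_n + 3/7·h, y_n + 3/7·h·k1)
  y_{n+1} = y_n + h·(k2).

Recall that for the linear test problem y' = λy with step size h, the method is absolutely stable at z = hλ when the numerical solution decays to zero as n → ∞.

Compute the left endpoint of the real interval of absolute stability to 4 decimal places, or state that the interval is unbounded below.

z* = -2.3333.

Set f=λy, z=hλ:
  k1=λy_n ⇒ h·k1=z·y_n;  k2=λ(1+3/7z)y_n ⇒ h·k2=z(1+3/7z)y_n
  y_{n+1}/y_n = 1 + z(1+3/7z) = 1 + z + 3/7z²
  Hence R(z) = 1 + z + 3/7z².

Boundary: |R(x)|=1, x<0.
x=-0.31: |R|=0.7312
R=1: x+3/7x²=0 ⇒ x=−7/3=-2.3333; min R=1−1/(4·3/7)=0.4167>−1
Confirm numerically:
  x=-2.156: |R|=0.83614 <1
  x=-1.613: |R|=0.50204 <1
  x=-1.588: |R|=0.49275 <1
  x=-1.082: |R|=0.41974 <1
  x=-2.740: |R|=1.47754 >1
  x=-2.726: |R|=1.45875 >1
  x=-2.392: |R|=1.06014 >1
Interval (-2.3333, 0).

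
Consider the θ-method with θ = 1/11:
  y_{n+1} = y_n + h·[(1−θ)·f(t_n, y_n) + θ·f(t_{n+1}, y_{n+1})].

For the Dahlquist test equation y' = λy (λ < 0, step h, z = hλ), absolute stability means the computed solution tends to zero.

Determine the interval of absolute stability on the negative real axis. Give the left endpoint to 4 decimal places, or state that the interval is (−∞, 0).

Test eqn y'=λy, z=hλ:
  y_{n+1} = y_n + z·[10/11·y_n + 1/11·y_{n+1}] ⇒ (1 − 1/11z)y_{n+1} = (1 + 10/11z)y_n
  Hence R(z) = (1 + 10/11z)/(1 − 1/11z).

Find x<0 with |R(x)|<1.
x=-1.54: |R|=0.3509
R=−1: 1+10/11x = −1+1/11x ⇒ -9/11x=2 ⇒ x=2/(-9/11)=-2.4444
Confirm numerically:
  x=-2.199: |R|=0.83264 <1
  x=-1.997: |R|=0.69016 <1
  x=-1.920: |R|=0.63467 <1
  x=-1.187: |R|=0.07139 <1
  x=-2.959: |R|=1.33176 >1
  x=-2.912: |R|=1.30247 >1
Interval (-2.4444, 0).

z∈(-2.4444,0).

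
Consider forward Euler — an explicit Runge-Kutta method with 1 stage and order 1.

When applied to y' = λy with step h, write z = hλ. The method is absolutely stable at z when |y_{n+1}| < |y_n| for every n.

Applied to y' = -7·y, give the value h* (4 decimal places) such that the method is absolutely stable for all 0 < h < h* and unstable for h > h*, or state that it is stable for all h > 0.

(-2.0000,0); λ=-7 ⇒ h* = 0.2857.

On y'=λy, z=hλ:
  order 1, 1-stage ⇒ R(z)=1+z
  (e.g. R(-1.02)=-0.02000, |R|=0.02000)

Need |R(x)|<1, x<0.
x=-1.02: |R|=0.0200
|R(-2.05)|=1.0500 |R(-1.18)|=0.1800 |R(-1.09)|=0.0900
Bisect:
  x_lo=-2.4789 |R|=1.4789  x_hi=-0.3538 |R|=0.6462
  mid=-1.41637 |R|=0.41637 →hi
  mid=-1.94765 |R|=0.94765 →hi
  mid=-2.21328 |R|=1.21328 →lo
  mid=-2.08047 |R|=1.08047 →lo
  mid=-2.01406 |R|=1.01406 →lo
  mid=-1.98085 |R|=0.98085 →hi
  mid=-1.99745 |R|=0.99745 →hi
  ...
  [-2.00005,-1.99992] ⇒ x*=-2.0000
Interval (-2.0000, 0).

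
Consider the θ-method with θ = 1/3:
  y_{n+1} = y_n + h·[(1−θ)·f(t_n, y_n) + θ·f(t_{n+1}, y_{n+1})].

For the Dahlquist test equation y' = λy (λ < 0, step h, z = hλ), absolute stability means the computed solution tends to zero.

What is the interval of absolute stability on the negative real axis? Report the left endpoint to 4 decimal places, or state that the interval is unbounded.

(-6.0000, 0).

On y'=λy, z=hλ:
  y_{n+1} = y_n + z·[2/3·y_n + 1/3·y_{n+1}] ⇒ (1 − 1/3z)y_{n+1} = (1 + 2/3z)y_n
  R(z) = (1 + 2/3z)/(1 − 1/3z).

Need |R(x)|<1, x<0.
x=-0.47: |R|=0.5937
R=−1: 1+2/3x = −1+1/3x ⇒ -1/3x=2 ⇒ x=2/(-1/3)=-6.0000
Confirm numerically:
  x=-5.392: |R|=0.92755 <1
  x=-5.034: |R|=0.87976 <1
  x=-3.675: |R|=0.65169 <1
  x=-6.382: |R|=1.04072 >1
  x=-6.059: |R|=1.00651 >1
Interval (-6.0000, 0).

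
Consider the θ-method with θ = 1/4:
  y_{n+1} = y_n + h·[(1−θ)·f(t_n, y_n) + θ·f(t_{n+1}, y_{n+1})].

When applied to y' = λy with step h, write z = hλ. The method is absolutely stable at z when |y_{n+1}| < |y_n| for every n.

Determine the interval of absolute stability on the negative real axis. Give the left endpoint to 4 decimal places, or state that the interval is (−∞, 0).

z∈(-4.0000,0).

On y'=λy, z=hλ:
  y_{n+1} = y_n + z·[3/4·y_n + 1/4·y_{n+1}] ⇒ (1 − 1/4z)y_{n+1} = (1 + 3/4z)y_n
  so R(z) = (1 + 3/4z)/(1 − 1/4z).

Need |R(x)|<1, x<0.
x=-1.11: |R|=0.1311
R=−1: 1+3/4x = −1+1/4x ⇒ -1/2x=2 ⇒ x=2/(-1/2)=-4.0000
Confirm numerically:
  x=-3.506: |R|=0.86837 <1
  x=-2.796: |R|=0.64567 <1
  x=-2.133: |R|=0.39116 <1
  x=-4.397: |R|=1.09456 >1
  x=-4.211: |R|=1.05139 >1
So |R|<1 on (-4.0000, 0).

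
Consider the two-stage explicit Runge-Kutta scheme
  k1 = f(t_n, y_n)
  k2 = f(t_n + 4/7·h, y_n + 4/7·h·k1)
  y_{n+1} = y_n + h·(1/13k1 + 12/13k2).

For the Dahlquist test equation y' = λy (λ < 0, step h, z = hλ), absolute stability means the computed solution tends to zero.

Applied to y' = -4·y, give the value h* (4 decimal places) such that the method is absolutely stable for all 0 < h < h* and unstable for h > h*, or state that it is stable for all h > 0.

(-1.8958,0); λ=-4 ⇒ h* = (91/48)/4 = 0.4740.

On y'=λy, z=hλ:
  k1=λy_n ⇒ h·k1=z·y_n;  k2=λ(1+4/7z)y_n ⇒ h·k2=z(1+4/7z)y_n
  y_{n+1}/y_n = 1 + 1/13z + 12/13z(1+4/7z) = 1 + z + 48/91z²
  Hence R(z) = 1 + z + 48/91z².

Boundary: |R(x)|=1, x<0.
x=-0.82: |R|=0.5347
R=1: x+48/91x²=0 ⇒ x=−91/48=-1.8958; min R=1−1/(4·48/91)=0.5260>−1
Confirm numerically:
  x=-1.843: |R|=0.94864 <1
  x=-1.339: |R|=0.60672 <1
  x=-0.932: |R|=0.52618 <1
  x=-2.482: |R|=1.76740 >1
  x=-2.062: |R|=1.18073 >1
So |R|<1 on (-1.8958, 0).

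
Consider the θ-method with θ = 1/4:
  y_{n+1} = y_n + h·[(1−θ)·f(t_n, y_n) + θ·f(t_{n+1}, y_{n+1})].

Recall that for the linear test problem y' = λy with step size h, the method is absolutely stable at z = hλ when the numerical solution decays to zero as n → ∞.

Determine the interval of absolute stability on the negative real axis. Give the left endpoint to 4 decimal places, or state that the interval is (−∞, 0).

z∈(-4.0000,0).

With y'=λy (z=hλ):
  y_{n+1} = y_n + z·[3/4·y_n + 1/4·y_{n+1}] ⇒ (1 − 1/4z)y_{n+1} = (1 + 3/4z)y_n
  Hence R(z) = (1 + 3/4z)/(1 − 1/4z).

Boundary: |R(x)|=1, x<0.
x=-1.68: |R|=0.1831
R=−1: 1+3/4x = −1+1/4x ⇒ -1/2x=2 ⇒ x=2/(-1/2)=-4.0000
Confirm numerically:
  x=-3.298: |R|=0.80762 <1
  x=-3.272: |R|=0.79978 <1
  x=-3.057: |R|=0.73275 <1
  x=-1.948: |R|=0.31002 <1
  x=-4.563: |R|=1.13150 >1
  x=-4.465: |R|=1.10986 >1
  x=-4.180: |R|=1.04401 >1
Stable set (-4.0000, 0).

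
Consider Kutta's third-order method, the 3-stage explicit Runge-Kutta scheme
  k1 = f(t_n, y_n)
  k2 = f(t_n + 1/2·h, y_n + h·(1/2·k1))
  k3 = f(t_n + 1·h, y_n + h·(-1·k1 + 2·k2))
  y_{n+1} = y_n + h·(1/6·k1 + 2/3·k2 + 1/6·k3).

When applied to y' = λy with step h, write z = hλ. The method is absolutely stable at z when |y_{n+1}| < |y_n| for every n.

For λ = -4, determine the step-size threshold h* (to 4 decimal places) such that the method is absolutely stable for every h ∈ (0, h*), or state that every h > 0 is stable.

(-2.5127,0); λ=-4 ⇒ h* = 0.6282.

On y'=λy, z=hλ:
  order 3, 3-stage ⇒ R(z)=1+z+z^2/2+z^3/6
  (e.g. R(-1.44)=0.09914, |R|=0.09914)

Boundary: |R(x)|=1, x<0.
x=-1.44: |R|=0.0991
|R(-1.93)|=0.2657 |R(-1.88)|=0.2202 |R(-1.06)|=0.3033
Bisect:
  x_lo=-3.2289 |R|=2.6266  x_hi=-0.1804 |R|=0.8349
  mid=-1.70465 |R|=0.07730 →hi
  mid=-2.46677 |R|=0.92599 →hi
  mid=-2.84783 |R|=1.64214 →lo
  mid=-2.65730 |R|=1.25398 →lo
  mid=-2.56203 |R|=1.08289 →lo
  mid=-2.51440 |R|=1.00272 →lo
  mid=-2.49058 |R|=0.96393 →hi
  ...
  [-2.51291,-2.51273] ⇒ x*=-2.5127
Stable set (-2.5127, 0).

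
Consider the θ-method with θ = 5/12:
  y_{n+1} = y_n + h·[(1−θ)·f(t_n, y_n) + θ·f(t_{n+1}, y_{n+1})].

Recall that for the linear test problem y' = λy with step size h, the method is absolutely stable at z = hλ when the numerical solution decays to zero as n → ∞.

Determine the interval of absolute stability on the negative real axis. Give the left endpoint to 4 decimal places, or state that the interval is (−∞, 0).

z∈(-12.0000,0).

Set f=λy, z=hλ:
  y_{n+1} = y_n + z·[7/12·y_n + 5/12·y_{n+1}] ⇒ (1 − 5/12z)y_{n+1} = (1 + 7/12z)y_n
  so R(z) = (1 + 7/12z)/(1 − 5/12z).

Solve |R(x)|<1 on ℝ⁻.
x=-0.34: |R|=0.7022
R=−1: 1+7/12x = −1+5/12x ⇒ -1/6x=2 ⇒ x=2/(-1/6)=-12.0000
Confirm numerically:
  x=-8.626: |R|=0.87760 <1
  x=-8.312: |R|=0.86229 <1
  x=-5.412: |R|=0.66267 <1
  x=-12.599: |R|=1.01597 >1
  x=-12.488: |R|=1.01311 >1
  x=-12.211: |R|=1.00578 >1
Interval (-12.0000, 0).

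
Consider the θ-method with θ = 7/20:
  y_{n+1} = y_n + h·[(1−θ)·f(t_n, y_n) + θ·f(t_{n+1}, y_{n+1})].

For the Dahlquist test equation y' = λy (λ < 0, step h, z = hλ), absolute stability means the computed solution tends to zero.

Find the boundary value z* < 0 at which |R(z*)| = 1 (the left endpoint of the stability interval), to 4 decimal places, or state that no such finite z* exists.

On y'=λy, z=hλ:
  y_{n+1} = y_n + z·[13/20·y_n + 7/20·y_{n+1}] ⇒ (1 − 7/20z)y_{n+1} = (1 + 13/20z)y_n
  Hence R(z) = (1 + 13/20z)/(1 − 7/20z).

Find x<0 with |R(x)|<1.
x=-1.04: |R|=0.2375
R=−1: 1+13/20x = −1+7/20x ⇒ -3/10x=2 ⇒ x=2/(-3/10)=-6.6667
Confirm numerically:
  x=-6.404: |R|=0.97569 <1
  x=-4.247: |R|=0.70806 <1
  x=-3.641: |R|=0.60090 <1
  x=-7.001: |R|=1.02907 >1
  x=-6.958: |R|=1.02544 >1
  x=-6.694: |R|=1.00245 >1
Interval (-6.6667, 0).

left endpoint -6.6667.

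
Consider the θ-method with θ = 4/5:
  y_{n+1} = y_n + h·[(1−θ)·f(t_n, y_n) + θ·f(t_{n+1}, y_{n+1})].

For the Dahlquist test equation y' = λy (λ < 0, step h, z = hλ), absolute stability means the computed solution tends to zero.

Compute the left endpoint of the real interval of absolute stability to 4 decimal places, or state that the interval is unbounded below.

With y'=λy (z=hλ):
  y_{n+1} = y_n + z·[1/5·y_n + 4/5·y_{n+1}] ⇒ (1 − 4/5z)y_{n+1} = (1 + 1/5z)y_n
  Hence R(z) = (1 + 1/5z)/(1 − 4/5z).

Find x<0 with |R(x)|<1.
x=-1.24: |R|=0.3775
x=-2: |R|=0.2308
x=-10: |R|=0.1111
x=-100: |R|=0.2346
θ=4/5≥1/2 ⇒ |1+1/5x|<|1−4/5x| ∀x<0 ⇒ unbounded interval.

(−∞, 0) — no finite endpoint.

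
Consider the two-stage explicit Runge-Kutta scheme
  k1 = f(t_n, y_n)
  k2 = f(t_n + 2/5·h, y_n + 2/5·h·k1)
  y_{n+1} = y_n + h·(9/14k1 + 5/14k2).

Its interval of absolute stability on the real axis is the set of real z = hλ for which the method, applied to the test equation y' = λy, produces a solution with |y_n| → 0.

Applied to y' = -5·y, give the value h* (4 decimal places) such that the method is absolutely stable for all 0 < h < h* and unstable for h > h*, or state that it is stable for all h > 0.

With y'=λy (z=hλ):
  k1=λy_n ⇒ h·k1=z·y_n;  k2=λ(1+2/5z)y_n ⇒ h·k2=z(1+2/5z)y_n
  y_{n+1}/y_n = 1 + 9/14z + 5/14z(1+2/5z) = 1 + z + 1/7z²
  R(z) = 1 + z + 1/7z².

Solve |R(x)|<1 on ℝ⁻.
x=-1.48: |R|=0.1671
R=1: x+1/7x²=0 ⇒ x=−7=-7.0000; min R=1−1/(4·1/7)=-0.7500>−1
Confirm numerically:
  x=-5.434: |R|=0.21566 <1
  x=-3.706: |R|=0.74394 <1
  x=-3.106: |R|=0.72782 <1
  x=-2.922: |R|=0.70227 <1
  x=-7.499: |R|=1.53457 >1
  x=-7.490: |R|=1.52430 >1
  x=-7.471: |R|=1.50269 >1
Stable set (-7.0000, 0).

(-7.0000,0); λ=-5 ⇒ h* = (7)/5 = 1.4000.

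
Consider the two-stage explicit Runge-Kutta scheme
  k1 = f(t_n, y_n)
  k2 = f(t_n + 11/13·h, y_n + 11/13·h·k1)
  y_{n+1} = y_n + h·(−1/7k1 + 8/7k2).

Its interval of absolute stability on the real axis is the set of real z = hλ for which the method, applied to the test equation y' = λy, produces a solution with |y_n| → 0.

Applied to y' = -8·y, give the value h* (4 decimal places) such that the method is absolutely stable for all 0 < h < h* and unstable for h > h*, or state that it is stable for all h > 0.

Test eqn y'=λy, z=hλ:
  k1=λy_n ⇒ h·k1=z·y_n;  k2=λ(1+11/13z)y_n ⇒ h·k2=z(1+11/13z)y_n
  y_{n+1}/y_n = 1 − 1/7z + 8/7z(1+11/13z) = 1 + z + 88/91z²
  ⇒ R(z) = 1 + z + 88/91z².

Find x<0 with |R(x)|<1.
x=-0.32: |R|=0.7790
R=1: x+88/91x²=0 ⇒ x=−91/88=-1.0341; min R=1−1/(4·88/91)=0.7415>−1
Confirm numerically:
  x=-0.879: |R|=0.86817 <1
  x=-0.526: |R|=0.74155 <1
  x=-0.429: |R|=0.74897 <1
  x=-1.535: |R|=1.74355 >1
  x=-1.532: |R|=1.73765 >1
  x=-1.421: |R|=1.53167 >1
So |R|<1 on (-1.0341, 0).

(-1.0341,0); λ=-8 ⇒ h* = (91/88)/8 = 0.1293.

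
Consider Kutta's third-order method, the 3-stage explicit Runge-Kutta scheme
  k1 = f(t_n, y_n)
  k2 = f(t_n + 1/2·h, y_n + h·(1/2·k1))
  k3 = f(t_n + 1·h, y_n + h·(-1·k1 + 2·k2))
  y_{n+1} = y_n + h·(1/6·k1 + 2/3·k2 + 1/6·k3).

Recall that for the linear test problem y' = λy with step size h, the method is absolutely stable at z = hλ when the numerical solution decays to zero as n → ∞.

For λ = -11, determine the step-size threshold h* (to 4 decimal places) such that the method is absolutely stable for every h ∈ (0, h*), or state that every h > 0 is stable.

(-2.5127,0); λ=-11 ⇒ h* = 0.2284.

On y'=λy, z=hλ:
  order 3, 3-stage ⇒ R(z)=1+z+z^2/2+z^3/6
  (e.g. R(-0.7)=0.48783, |R|=0.48783)

Need |R(x)|<1, x<0.
x=-0.7: |R|=0.4878
|R(-2.39)|=0.8093 |R(-1.93)|=0.2657 |R(-0.79)|=0.4399
Bisect:
  x_lo=-3.3346 |R|=2.9547  x_hi=-0.1728 |R|=0.8413
  mid=-1.75367 |R|=0.11485 →hi
  mid=-2.54413 |R|=1.05235 →lo
  mid=-2.14890 |R|=0.49387 →hi
  mid=-2.34651 |R|=0.74682 →hi
  mid=-2.44532 |R|=0.89253 →hi
  mid=-2.49472 |R|=0.97061 →hi
  mid=-2.51943 |R|=1.01102 →lo
  mid=-2.50708 |R|=0.99070 →hi
  mid=-2.51325 |R|=1.00083 →lo
  ...
  [-2.51286,-2.51267] ⇒ x*=-2.5127
So |R|<1 on (-2.5127, 0).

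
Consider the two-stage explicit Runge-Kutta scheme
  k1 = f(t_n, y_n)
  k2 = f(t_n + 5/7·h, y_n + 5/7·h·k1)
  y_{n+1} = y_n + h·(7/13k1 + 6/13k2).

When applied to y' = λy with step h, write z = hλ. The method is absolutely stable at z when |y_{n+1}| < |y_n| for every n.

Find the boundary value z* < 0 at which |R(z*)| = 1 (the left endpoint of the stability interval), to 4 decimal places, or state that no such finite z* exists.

left endpoint -3.0333.

Test eqn y'=λy, z=hλ:
  k1=λy_n ⇒ h·k1=z·y_n;  k2=λ(1+5/7z)y_n ⇒ h·k2=z(1+5/7z)y_n
  y_{n+1}/y_n = 1 + 7/13z + 6/13z(1+5/7z) = 1 + z + 30/91z²
  ⇒ R(z) = 1 + z + 30/91z².

Boundary: |R(x)|=1, x<0.
x=-1.08: |R|=0.3045
R=1: x+30/91x²=0 ⇒ x=−91/30=-3.0333; min R=1−1/(4·30/91)=0.2417>−1
Confirm numerically:
  x=-2.135: |R|=0.36771 <1
  x=-2.060: |R|=0.33899 <1
  x=-1.794: |R|=0.26702 <1
  x=-1.637: |R|=0.24644 <1
  x=-3.535: |R|=1.58463 >1
  x=-3.534: |R|=1.58330 >1
  x=-3.527: |R|=1.57401 >1
Stable set (-3.0333, 0).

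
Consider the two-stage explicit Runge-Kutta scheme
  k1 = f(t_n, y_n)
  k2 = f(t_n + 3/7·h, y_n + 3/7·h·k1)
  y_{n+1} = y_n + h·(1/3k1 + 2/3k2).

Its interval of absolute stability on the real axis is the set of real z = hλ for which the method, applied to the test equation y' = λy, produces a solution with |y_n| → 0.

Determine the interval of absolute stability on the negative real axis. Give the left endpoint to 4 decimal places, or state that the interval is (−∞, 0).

Test eqn y'=λy, z=hλ:
  k1=λy_n ⇒ h·k1=z·y_n;  k2=λ(1+3/7z)y_n ⇒ h·k2=z(1+3/7z)y_n
  y_{n+1}/y_n = 1 + 1/3z + 2/3z(1+3/7z) = 1 + z + 2/7z²
  ⇒ R(z) = 1 + z + 2/7z².

Need |R(x)|<1, x<0.
x=-0.36: |R|=0.6770
R=1: x+2/7x²=0 ⇒ x=−7/2=-3.5000; min R=1−1/(4·2/7)=0.1250>−1
Confirm numerically:
  x=-3.375: |R|=0.87946 <1
  x=-3.006: |R|=0.57572 <1
  x=-2.766: |R|=0.41993 <1
  x=-1.595: |R|=0.13186 <1
  x=-3.838: |R|=1.37064 >1
  x=-3.812: |R|=1.33981 >1
  x=-3.535: |R|=1.03535 >1
Interval (-3.5000, 0).

(-3.5000, 0).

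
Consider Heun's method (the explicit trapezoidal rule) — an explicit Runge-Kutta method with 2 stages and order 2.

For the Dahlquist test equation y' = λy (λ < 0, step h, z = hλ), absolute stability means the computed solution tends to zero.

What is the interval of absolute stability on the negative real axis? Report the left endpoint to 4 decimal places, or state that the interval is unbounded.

Set f=λy, z=hλ:
  order 2, 2-stage ⇒ R(z)=1+z+z^2/2
  (e.g. R(-1.61)=0.68605, |R|=0.68605)

Boundary: |R(x)|=1, x<0.
x=-1.61: |R|=0.6861
|R(-1.47)|=0.6104 |R(-1.32)|=0.5512 |R(-0.52)|=0.6152
Bisect:
  x_lo=-2.8164 |R|=2.1497  x_hi=-0.3953 |R|=0.6828
  mid=-1.60589 |R|=0.68355 →hi
  mid=-2.21117 |R|=1.23347 →lo
  mid=-1.90853 |R|=0.91271 →hi
  mid=-2.05985 |R|=1.06164 →lo
  mid=-1.98419 |R|=0.98432 →hi
  mid=-2.02202 |R|=1.02226 →lo
  mid=-2.00311 |R|=1.00311 →lo
  mid=-1.99365 |R|=0.99367 →hi
  mid=-1.99838 |R|=0.99838 →hi
  mid=-2.00074 |R|=1.00074 →lo
  ...
  [-2.00000,-1.99985] ⇒ x*=-2.0000
So |R|<1 on (-2.0000, 0).

z∈(-2.0000,0).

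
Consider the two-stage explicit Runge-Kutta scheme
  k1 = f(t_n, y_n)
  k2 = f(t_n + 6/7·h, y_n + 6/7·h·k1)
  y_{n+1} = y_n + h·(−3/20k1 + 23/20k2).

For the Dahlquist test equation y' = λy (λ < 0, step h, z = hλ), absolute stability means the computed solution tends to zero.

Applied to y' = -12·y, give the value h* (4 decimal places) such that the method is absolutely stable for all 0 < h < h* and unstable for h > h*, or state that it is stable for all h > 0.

With y'=λy (z=hλ):
  k1=λy_n ⇒ h·k1=z·y_n;  k2=λ(1+6/7z)y_n ⇒ h·k2=z(1+6/7z)y_n
  y_{n+1}/y_n = 1 − 3/20z + 23/20z(1+6/7z) = 1 + z + 69/70z²
  so R(z) = 1 + z + 69/70z².

Find x<0 with |R(x)|<1.
x=-1.03: |R|=1.0157
R=1: x+69/70x²=0 ⇒ x=−70/69=-1.0145; min R=1−1/(4·69/70)=0.7464>−1
Confirm numerically:
  x=-0.665: |R|=0.77091 <1
  x=-0.566: |R|=0.74978 <1
  x=-0.536: |R|=0.74719 <1
  x=-0.474: |R|=0.74747 <1
  x=-1.480: |R|=1.67911 >1
  x=-1.249: |R|=1.28872 >1
Stable set (-1.0145, 0).

(-1.0145,0); λ=-12 ⇒ h* = (70/69)/12 = 0.0845.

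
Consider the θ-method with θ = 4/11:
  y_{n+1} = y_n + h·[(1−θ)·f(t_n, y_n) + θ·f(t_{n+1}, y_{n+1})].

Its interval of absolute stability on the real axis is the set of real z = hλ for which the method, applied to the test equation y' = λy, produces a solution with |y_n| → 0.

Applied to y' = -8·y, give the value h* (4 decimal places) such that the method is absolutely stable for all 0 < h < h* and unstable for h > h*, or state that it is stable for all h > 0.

On y'=λy, z=hλ:
  y_{n+1} = y_n + z·[7/11·y_n + 4/11·y_{n+1}] ⇒ (1 − 4/11z)y_{n+1} = (1 + 7/11z)y_n
  ⇒ R(z) = (1 + 7/11z)/(1 − 4/11z).

Find x<0 with |R(x)|<1.
x=-0.53: |R|=0.5556
R=−1: 1+7/11x = −1+4/11x ⇒ -3/11x=2 ⇒ x=2/(-3/11)=-7.3333
Confirm numerically:
  x=-6.570: |R|=0.93857 <1
  x=-6.527: |R|=0.93481 <1
  x=-5.265: |R|=0.80646 <1
  x=-3.839: |R|=0.60225 <1
  x=-7.918: |R|=1.04110 >1
  x=-7.548: |R|=1.01563 >1
  x=-7.398: |R|=1.00478 >1
So |R|<1 on (-7.3333, 0).

(-7.3333,0); λ=-8 ⇒ h* = (22/3)/8 = 0.9167.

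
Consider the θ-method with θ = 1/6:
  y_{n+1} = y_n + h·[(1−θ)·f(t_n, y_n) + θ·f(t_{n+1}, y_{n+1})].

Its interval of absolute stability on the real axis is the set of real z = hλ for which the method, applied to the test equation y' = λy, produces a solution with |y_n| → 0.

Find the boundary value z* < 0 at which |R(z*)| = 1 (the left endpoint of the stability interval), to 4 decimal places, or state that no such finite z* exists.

z* = -3.0000.

Set f=λy, z=hλ:
  y_{n+1} = y_n + z·[5/6·y_n + 1/6·y_{n+1}] ⇒ (1 − 1/6z)y_{n+1} = (1 + 5/6z)y_n
  so R(z) = (1 + 5/6z)/(1 − 1/6z).

Find x<0 with |R(x)|<1.
x=-0.67: |R|=0.3973
R=−1: 1+5/6x = −1+1/6x ⇒ -2/3x=2 ⇒ x=2/(-2/3)=-3.0000
Confirm numerically:
  x=-2.815: |R|=0.91605 <1
  x=-2.297: |R|=0.66108 <1
  x=-1.823: |R|=0.39818 <1
  x=-1.799: |R|=0.38402 <1
  x=-3.555: |R|=1.23234 >1
  x=-3.429: |R|=1.18199 >1
  x=-3.416: |R|=1.17672 >1
So |R|<1 on (-3.0000, 0).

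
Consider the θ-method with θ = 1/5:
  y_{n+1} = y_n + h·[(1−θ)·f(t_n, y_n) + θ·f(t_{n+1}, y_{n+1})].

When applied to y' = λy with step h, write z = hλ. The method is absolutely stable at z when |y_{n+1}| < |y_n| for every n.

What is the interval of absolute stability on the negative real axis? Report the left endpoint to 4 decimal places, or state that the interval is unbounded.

With y'=λy (z=hλ):
  y_{n+1} = y_n + z·[4/5·y_n + 1/5·y_{n+1}] ⇒ (1 − 1/5z)y_{n+1} = (1 + 4/5z)y_n
  R(z) = (1 + 4/5z)/(1 − 1/5z).

Solve |R(x)|<1 on ℝ⁻.
x=-1.19: |R|=0.0388
R=−1: 1+4/5x = −1+1/5x ⇒ -3/5x=2 ⇒ x=2/(-3/5)=-3.3333
Confirm numerically:
  x=-2.758: |R|=0.77752 <1
  x=-2.692: |R|=0.74987 <1
  x=-2.131: |R|=0.49418 <1
  x=-2.070: |R|=0.46393 <1
  x=-3.664: |R|=1.11450 >1
  x=-3.585: |R|=1.08794 >1
  x=-3.549: |R|=1.07568 >1
So |R|<1 on (-3.3333, 0).

z∈(-3.3333,0).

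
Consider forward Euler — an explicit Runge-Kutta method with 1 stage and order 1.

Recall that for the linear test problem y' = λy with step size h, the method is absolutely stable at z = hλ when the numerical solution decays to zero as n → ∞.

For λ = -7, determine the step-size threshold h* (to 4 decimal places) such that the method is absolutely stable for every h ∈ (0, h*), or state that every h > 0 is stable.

(-2.0000,0); λ=-7 ⇒ h* = 0.2857.

With y'=λy (z=hλ):
  order 1, 1-stage ⇒ R(z)=1+z
  (e.g. R(-0.73)=0.27000, |R|=0.27000)

Solve |R(x)|<1 on ℝ⁻.
x=-0.73: |R|=0.2700
|R(-2.05)|=1.0500 |R(-1.85)|=0.8500 |R(-0.66)|=0.3400
Bisect:
  x_lo=-2.8012 |R|=1.8012  x_hi=-0.2702 |R|=0.7298
  mid=-1.53572 |R|=0.53572 →hi
  mid=-2.16848 |R|=1.16848 →lo
  mid=-1.85210 |R|=0.85210 →hi
  mid=-2.01029 |R|=1.01029 →lo
  mid=-1.93119 |R|=0.93119 →hi
  mid=-1.97074 |R|=0.97074 →hi
  mid=-1.99052 |R|=0.99052 →hi
  mid=-2.00040 |R|=1.00040 →lo
  mid=-1.99546 |R|=0.99546 →hi
  mid=-1.99793 |R|=0.99793 →hi
  ...
  [-2.00009,-1.99994] ⇒ x*=-2.0000
Stable set (-2.0000, 0).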